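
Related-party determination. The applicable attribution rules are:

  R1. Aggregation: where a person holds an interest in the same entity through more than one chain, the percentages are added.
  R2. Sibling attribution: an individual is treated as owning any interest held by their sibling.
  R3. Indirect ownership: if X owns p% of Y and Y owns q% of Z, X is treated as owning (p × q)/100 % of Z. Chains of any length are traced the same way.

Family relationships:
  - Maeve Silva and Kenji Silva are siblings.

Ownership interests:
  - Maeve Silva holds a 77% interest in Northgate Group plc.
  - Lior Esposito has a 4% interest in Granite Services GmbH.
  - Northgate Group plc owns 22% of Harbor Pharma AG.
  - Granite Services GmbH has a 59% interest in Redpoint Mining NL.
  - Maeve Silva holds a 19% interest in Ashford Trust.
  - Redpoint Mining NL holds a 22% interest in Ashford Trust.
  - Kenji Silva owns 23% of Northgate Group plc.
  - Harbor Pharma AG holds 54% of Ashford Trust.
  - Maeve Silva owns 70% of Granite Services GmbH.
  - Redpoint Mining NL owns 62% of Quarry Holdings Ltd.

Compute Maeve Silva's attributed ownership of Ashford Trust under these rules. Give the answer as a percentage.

By sibling attribution (R2), Maeve Silva is treated as also owning Kenji Silva's interest in Northgate Group plc, giving 77% + 23% = 100%.
Chain via Granite Services GmbH → Redpoint Mining NL (R3): 70% × 59% × 22% = 9.086% of Ashford Trust.
Chain via Northgate Group plc → Harbor Pharma AG (R3): 100% × 22% × 54% = 11.88% of Ashford Trust.
Direct interest in Ashford Trust: 19%.
Aggregating (R1): 9.086% + 11.88% + 19% = 39.966%.

39.966%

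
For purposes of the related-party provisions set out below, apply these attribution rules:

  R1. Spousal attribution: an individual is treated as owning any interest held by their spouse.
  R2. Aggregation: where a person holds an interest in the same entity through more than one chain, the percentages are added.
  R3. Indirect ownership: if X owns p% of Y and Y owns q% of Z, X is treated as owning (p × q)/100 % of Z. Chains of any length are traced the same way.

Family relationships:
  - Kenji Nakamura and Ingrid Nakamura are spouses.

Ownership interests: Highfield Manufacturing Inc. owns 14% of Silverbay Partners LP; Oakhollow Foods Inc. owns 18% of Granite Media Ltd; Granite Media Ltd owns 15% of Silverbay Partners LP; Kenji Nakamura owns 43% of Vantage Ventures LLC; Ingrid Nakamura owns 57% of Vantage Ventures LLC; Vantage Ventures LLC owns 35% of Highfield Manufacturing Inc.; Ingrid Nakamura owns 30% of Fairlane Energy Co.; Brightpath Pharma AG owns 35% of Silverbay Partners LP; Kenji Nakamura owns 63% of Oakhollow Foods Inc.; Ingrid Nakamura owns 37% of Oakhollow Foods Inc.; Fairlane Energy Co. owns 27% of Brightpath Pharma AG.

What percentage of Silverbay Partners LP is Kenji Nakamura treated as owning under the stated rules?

10.435%

By spousal attribution (R1), Kenji Nakamura is treated as also owning Ingrid Nakamura's interest in Vantage Ventures LLC, giving 43% + 57% = 100%.
By spousal attribution (R1), Kenji Nakamura is treated as also owning Ingrid Nakamura's interest in Oakhollow Foods Inc, giving 63% + 37% = 100%.
By spousal attribution (R1), Kenji Nakamura is treated as owning Ingrid Nakamura's 30% interest in Fairlane Energy Co.
Chain via Vantage Ventures LLC → Highfield Manufacturing Inc. (R3): 100% × 35% × 14% = 4.9% of Silverbay Partners LP.
Chain via Oakhollow Foods Inc. → Granite Media Ltd (R3): 100% × 18% × 15% = 2.7% of Silverbay Partners LP.
Chain via Fairlane Energy Co. → Brightpath Pharma AG (R3): 30% × 27% × 35% = 2.835% of Silverbay Partners LP.
Aggregating (R2): 4.9% + 2.7% + 2.835% = 10.435%.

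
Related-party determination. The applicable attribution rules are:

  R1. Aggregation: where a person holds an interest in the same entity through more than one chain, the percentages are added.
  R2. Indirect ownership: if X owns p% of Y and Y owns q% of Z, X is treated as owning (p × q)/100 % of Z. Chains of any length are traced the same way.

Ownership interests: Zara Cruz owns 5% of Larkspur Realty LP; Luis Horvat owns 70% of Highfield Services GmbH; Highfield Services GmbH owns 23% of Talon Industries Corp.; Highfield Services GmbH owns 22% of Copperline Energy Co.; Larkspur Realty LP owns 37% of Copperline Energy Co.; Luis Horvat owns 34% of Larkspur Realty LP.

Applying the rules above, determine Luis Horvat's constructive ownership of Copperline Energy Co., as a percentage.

Chain via Larkspur Realty LP (R2): 34% × 37% = 12.58% of Copperline Energy Co.
Chain via Highfield Services GmbH (R2): 70% × 22% = 15.4% of Copperline Energy Co.
Aggregating (R1): 12.58% + 15.4% = 27.98%.

27.98%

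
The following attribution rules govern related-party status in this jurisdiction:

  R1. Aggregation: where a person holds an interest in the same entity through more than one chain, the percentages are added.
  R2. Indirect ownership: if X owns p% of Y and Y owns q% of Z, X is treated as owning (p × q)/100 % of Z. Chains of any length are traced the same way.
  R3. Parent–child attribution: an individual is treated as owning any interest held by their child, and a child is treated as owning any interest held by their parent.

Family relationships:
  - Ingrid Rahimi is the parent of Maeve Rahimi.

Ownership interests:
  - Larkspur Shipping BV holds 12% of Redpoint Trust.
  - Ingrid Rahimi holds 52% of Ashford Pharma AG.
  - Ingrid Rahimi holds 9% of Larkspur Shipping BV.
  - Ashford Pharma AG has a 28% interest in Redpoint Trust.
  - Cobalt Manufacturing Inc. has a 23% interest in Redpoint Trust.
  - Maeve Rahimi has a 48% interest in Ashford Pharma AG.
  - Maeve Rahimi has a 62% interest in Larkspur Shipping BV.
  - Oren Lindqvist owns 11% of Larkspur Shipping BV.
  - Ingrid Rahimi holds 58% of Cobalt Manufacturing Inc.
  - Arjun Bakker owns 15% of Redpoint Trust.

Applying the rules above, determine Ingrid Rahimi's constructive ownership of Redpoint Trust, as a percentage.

49.86%

By parent–child attribution (R3), Ingrid Rahimi is treated as also owning Maeve Rahimi's interest in Ashford Pharma AG, giving 52% + 48% = 100%.
By parent–child attribution (R3), Ingrid Rahimi is treated as also owning Maeve Rahimi's interest in Larkspur Shipping BV, giving 9% + 62% = 71%.
Chain via Cobalt Manufacturing Inc. (R2): 58% × 23% = 13.34% of Redpoint Trust.
Chain via Ashford Pharma AG (R2): 100% × 28% = 28% of Redpoint Trust.
Chain via Larkspur Shipping BV (R2): 71% × 12% = 8.52% of Redpoint Trust.
Aggregating (R1): 13.34% + 28% + 8.52% = 49.86%.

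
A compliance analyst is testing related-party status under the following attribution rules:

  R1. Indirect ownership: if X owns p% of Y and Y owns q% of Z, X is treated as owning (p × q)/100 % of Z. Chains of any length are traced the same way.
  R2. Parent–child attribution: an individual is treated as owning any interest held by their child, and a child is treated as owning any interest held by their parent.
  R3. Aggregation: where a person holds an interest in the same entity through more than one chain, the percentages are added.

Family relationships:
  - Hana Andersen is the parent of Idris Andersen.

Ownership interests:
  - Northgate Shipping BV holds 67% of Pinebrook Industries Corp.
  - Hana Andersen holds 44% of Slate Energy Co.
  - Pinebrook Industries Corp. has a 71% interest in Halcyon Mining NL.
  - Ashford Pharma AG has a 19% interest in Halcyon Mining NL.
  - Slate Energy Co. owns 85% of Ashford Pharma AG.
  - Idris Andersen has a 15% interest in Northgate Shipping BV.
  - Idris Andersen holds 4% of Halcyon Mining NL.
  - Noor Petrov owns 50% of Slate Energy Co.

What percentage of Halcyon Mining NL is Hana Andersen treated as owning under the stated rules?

18.2415%

By parent–child attribution (R2), Hana Andersen is treated as owning Idris Andersen's 15% interest in Northgate Shipping BV.
By parent–child attribution (R2), Hana Andersen is treated as owning Idris Andersen's 4% interest in Halcyon Mining NL.
Chain via Slate Energy Co. → Ashford Pharma AG (R1): 44% × 85% × 19% = 7.106% of Halcyon Mining NL.
Chain via Northgate Shipping BV → Pinebrook Industries Corp. (R1): 15% × 67% × 71% = 7.1355% of Halcyon Mining NL.
Direct interest in Halcyon Mining NL: 4%.
Aggregating (R3): 7.106% + 7.1355% + 4% = 18.2415%.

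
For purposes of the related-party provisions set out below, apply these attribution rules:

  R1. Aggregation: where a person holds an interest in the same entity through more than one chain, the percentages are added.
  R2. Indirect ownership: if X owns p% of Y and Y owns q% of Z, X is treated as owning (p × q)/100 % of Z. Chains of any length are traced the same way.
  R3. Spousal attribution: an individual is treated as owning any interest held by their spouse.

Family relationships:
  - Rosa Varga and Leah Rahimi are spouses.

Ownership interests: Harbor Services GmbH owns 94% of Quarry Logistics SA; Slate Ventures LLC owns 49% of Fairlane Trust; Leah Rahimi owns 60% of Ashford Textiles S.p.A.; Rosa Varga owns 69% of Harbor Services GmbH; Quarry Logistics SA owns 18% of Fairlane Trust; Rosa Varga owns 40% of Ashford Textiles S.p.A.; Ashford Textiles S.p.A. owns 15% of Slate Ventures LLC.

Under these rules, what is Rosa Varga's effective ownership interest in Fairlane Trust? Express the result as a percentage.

By spousal attribution (R3), Rosa Varga is treated as also owning Leah Rahimi's interest in Ashford Textiles S.p.A, giving 40% + 60% = 100%.
Chain via Ashford Textiles S.p.A. → Slate Ventures LLC (R2): 100% × 15% × 49% = 7.35% of Fairlane Trust.
Chain via Harbor Services GmbH → Quarry Logistics SA (R2): 69% × 94% × 18% = 11.6748% of Fairlane Trust.
Aggregating (R1): 7.35% + 11.6748% = 19.0248%.

19.0248%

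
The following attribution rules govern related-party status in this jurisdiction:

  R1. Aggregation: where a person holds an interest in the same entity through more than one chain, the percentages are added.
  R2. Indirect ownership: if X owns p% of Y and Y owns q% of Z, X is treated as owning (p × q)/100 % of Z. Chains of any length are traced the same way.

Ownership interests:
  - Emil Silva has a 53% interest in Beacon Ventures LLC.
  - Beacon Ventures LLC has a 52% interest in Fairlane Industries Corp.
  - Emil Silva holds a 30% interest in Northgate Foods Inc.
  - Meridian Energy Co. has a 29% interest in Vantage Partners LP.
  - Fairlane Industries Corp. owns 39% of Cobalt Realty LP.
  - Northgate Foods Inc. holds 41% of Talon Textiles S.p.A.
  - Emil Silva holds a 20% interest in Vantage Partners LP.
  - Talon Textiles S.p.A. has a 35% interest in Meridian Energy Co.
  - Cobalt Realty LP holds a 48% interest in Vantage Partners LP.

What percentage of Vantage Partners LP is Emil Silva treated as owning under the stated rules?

Chain via Beacon Ventures LLC → Fairlane Industries Corp. → Cobalt Realty LP (R2): 53% × 52% × 39% × 48% = 5.159232% of Vantage Partners LP.
Chain via Northgate Foods Inc. → Talon Textiles S.p.A. → Meridian Energy Co. (R2): 30% × 41% × 35% × 29% = 1.24845% of Vantage Partners LP.
Direct interest in Vantage Partners LP: 20%.
Aggregating (R1): 5.159232% + 1.24845% + 20% = 26.407682%.

26.407682%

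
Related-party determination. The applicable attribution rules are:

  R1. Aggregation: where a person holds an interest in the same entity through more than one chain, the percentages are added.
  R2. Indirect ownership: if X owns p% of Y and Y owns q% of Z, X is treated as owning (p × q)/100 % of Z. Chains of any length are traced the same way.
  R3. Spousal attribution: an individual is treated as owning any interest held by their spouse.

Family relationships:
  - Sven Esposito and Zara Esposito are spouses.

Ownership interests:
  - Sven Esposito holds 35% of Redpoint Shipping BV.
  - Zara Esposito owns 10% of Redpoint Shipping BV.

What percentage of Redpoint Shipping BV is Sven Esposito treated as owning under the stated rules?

By spousal attribution (R3), Sven Esposito is treated as also owning Zara Esposito's interest in Redpoint Shipping BV, giving 35% + 10% = 45%.
Direct interest in Redpoint Shipping BV: 45%.

45%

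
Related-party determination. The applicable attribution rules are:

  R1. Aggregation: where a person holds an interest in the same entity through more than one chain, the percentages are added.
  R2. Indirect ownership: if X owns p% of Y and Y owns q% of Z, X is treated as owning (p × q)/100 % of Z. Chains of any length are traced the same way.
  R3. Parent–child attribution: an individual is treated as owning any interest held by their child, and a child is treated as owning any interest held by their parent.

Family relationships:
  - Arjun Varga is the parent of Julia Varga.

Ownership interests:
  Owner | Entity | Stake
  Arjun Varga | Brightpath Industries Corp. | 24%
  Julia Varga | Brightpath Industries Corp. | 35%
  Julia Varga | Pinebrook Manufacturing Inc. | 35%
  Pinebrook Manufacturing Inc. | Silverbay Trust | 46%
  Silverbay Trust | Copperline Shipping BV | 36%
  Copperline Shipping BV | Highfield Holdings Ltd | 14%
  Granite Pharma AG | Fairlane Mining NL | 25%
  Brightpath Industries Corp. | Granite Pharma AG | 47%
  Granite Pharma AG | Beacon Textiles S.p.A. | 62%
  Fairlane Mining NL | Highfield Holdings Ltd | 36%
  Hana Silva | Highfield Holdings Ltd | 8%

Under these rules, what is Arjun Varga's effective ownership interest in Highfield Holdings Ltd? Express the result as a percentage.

3.30714%

By parent–child attribution (R3), Arjun Varga is treated as also owning Julia Varga's interest in Brightpath Industries Corp, giving 24% + 35% = 59%.
By parent–child attribution (R3), Arjun Varga is treated as owning Julia Varga's 35% interest in Pinebrook Manufacturing Inc.
Chain via Brightpath Industries Corp. → Granite Pharma AG → Fairlane Mining NL (R2): 59% × 47% × 25% × 36% = 2.4957% of Highfield Holdings Ltd.
Chain via Pinebrook Manufacturing Inc. → Silverbay Trust → Copperline Shipping BV (R2): 35% × 46% × 36% × 14% = 0.81144% of Highfield Holdings Ltd.
Aggregating (R1): 2.4957% + 0.81144% = 3.30714%.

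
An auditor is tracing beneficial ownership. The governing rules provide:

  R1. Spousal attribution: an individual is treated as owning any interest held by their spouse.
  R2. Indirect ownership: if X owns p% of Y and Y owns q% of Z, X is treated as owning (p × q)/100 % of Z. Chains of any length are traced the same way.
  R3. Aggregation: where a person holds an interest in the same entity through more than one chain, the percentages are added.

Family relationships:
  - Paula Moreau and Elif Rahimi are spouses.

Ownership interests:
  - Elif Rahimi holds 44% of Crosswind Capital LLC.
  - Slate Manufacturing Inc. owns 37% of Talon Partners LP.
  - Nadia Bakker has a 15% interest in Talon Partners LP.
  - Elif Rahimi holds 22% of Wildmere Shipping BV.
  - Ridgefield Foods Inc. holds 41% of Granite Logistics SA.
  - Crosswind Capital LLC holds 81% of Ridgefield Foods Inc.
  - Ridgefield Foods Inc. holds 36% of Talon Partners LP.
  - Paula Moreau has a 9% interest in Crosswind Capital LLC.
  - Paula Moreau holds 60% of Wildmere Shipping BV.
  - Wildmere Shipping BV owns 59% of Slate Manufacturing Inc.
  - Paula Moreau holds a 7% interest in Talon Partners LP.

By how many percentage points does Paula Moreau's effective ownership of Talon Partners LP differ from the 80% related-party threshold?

By spousal attribution (R1), Paula Moreau is treated as also owning Elif Rahimi's interest in Crosswind Capital LLC, giving 9% + 44% = 53%.
By spousal attribution (R1), Paula Moreau is treated as also owning Elif Rahimi's interest in Wildmere Shipping BV, giving 60% + 22% = 82%.
Chain via Crosswind Capital LLC → Ridgefield Foods Inc. (R2): 53% × 81% × 36% = 15.4548% of Talon Partners LP.
Chain via Wildmere Shipping BV → Slate Manufacturing Inc. (R2): 82% × 59% × 37% = 17.9006% of Talon Partners LP.
Direct interest in Talon Partners LP: 7%.
Aggregating (R3): 15.4548% + 17.9006% + 7% = 40.3554%.
40.3554% falls short of the 80% threshold by 39.6446 percentage points.

39.6446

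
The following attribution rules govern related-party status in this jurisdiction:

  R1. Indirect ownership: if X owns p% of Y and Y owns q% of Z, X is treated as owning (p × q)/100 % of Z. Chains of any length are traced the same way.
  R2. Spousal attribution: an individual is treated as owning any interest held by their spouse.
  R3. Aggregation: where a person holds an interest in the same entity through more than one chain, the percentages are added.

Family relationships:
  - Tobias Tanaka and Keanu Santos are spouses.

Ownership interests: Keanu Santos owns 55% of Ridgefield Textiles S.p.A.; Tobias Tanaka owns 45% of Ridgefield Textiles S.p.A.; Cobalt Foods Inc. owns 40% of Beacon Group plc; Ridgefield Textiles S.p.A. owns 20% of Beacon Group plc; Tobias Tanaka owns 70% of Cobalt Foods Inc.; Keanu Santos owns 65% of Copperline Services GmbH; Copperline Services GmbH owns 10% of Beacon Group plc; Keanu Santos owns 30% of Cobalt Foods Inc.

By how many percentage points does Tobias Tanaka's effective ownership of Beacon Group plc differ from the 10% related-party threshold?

By spousal attribution (R2), Tobias Tanaka is treated as also owning Keanu Santos's interest in Ridgefield Textiles S.p.A, giving 45% + 55% = 100%.
By spousal attribution (R2), Tobias Tanaka is treated as also owning Keanu Santos's interest in Cobalt Foods Inc, giving 70% + 30% = 100%.
By spousal attribution (R2), Tobias Tanaka is treated as owning Keanu Santos's 65% interest in Copperline Services GmbH.
Chain via Ridgefield Textiles S.p.A. (R1): 100% × 20% = 20% of Beacon Group plc.
Chain via Cobalt Foods Inc. (R1): 100% × 40% = 40% of Beacon Group plc.
Chain via Copperline Services GmbH (R1): 65% × 10% = 6.5% of Beacon Group plc.
Aggregating (R3): 20% + 40% + 6.5% = 66.5%.
66.5% exceeds the 10% threshold by 56.5 percentage points.

56.5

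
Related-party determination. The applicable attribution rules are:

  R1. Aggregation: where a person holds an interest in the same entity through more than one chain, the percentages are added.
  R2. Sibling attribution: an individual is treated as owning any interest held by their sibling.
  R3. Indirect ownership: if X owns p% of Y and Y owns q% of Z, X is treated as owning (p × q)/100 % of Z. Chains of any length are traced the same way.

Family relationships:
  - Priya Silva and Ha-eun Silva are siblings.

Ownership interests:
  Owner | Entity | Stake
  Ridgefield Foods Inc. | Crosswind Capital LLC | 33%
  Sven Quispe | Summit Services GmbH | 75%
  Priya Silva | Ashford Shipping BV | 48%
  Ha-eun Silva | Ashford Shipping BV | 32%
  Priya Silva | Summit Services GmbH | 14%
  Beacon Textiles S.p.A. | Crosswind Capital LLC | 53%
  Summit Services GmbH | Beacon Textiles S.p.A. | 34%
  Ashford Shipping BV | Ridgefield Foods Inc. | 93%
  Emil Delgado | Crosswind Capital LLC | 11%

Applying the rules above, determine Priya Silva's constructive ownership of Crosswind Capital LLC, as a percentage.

By sibling attribution (R2), Priya Silva is treated as also owning Ha-eun Silva's interest in Ashford Shipping BV, giving 48% + 32% = 80%.
Chain via Summit Services GmbH → Beacon Textiles S.p.A. (R3): 14% × 34% × 53% = 2.5228% of Crosswind Capital LLC.
Chain via Ashford Shipping BV → Ridgefield Foods Inc. (R3): 80% × 93% × 33% = 24.552% of Crosswind Capital LLC.
Aggregating (R1): 2.5228% + 24.552% = 27.0748%.

27.0748%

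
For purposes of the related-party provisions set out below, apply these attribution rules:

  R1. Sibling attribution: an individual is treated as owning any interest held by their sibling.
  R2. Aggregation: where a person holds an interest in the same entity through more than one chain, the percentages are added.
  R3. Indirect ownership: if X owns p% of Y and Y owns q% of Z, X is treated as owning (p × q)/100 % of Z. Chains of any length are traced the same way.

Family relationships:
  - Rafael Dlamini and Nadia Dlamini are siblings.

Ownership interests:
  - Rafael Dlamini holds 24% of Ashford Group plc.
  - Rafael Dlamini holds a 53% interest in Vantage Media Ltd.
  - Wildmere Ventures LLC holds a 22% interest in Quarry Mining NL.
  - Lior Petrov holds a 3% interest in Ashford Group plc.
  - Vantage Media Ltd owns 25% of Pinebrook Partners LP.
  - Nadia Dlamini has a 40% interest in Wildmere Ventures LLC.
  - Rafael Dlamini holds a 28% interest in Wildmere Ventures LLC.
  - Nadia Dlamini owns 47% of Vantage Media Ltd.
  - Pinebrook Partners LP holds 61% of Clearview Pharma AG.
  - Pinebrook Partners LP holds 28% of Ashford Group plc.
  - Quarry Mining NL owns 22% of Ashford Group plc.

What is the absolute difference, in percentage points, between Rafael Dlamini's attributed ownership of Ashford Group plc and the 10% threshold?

By sibling attribution (R1), Rafael Dlamini is treated as also owning Nadia Dlamini's interest in Vantage Media Ltd, giving 53% + 47% = 100%.
By sibling attribution (R1), Rafael Dlamini is treated as also owning Nadia Dlamini's interest in Wildmere Ventures LLC, giving 28% + 40% = 68%.
Chain via Vantage Media Ltd → Pinebrook Partners LP (R3): 100% × 25% × 28% = 7% of Ashford Group plc.
Chain via Wildmere Ventures LLC → Quarry Mining NL (R3): 68% × 22% × 22% = 3.2912% of Ashford Group plc.
Direct interest in Ashford Group plc: 24%.
Aggregating (R2): 7% + 3.2912% + 24% = 34.2912%.
34.2912% exceeds the 10% threshold by 24.2912 percentage points.

24.2912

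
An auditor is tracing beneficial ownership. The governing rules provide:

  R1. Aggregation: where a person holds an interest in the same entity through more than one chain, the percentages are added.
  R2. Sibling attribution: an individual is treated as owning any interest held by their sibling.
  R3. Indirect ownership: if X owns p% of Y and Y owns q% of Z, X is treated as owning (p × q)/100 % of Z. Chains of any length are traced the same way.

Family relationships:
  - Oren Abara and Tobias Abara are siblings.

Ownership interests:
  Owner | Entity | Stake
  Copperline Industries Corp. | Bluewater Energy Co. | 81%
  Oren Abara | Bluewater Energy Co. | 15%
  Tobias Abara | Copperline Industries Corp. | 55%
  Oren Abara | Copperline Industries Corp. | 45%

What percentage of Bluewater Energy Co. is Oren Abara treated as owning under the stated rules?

By sibling attribution (R2), Oren Abara is treated as also owning Tobias Abara's interest in Copperline Industries Corp, giving 45% + 55% = 100%.
Chain via Copperline Industries Corp. (R3): 100% × 81% = 81% of Bluewater Energy Co.
Direct interest in Bluewater Energy Co: 15%.
Aggregating (R1): 81% + 15% = 96%.

96%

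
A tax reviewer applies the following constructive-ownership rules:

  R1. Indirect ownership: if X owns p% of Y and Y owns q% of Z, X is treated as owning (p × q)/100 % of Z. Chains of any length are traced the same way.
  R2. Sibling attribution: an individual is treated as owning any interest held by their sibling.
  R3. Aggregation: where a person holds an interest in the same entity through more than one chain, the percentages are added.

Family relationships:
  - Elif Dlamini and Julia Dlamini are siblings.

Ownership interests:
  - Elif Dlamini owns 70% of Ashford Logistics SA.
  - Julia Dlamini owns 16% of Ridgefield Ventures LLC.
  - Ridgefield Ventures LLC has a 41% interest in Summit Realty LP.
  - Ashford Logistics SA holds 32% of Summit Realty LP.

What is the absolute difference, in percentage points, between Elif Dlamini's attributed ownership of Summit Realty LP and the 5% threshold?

By sibling attribution (R2), Elif Dlamini is treated as owning Julia Dlamini's 16% interest in Ridgefield Ventures LLC.
Chain via Ashford Logistics SA (R1): 70% × 32% = 22.4% of Summit Realty LP.
Chain via Ridgefield Ventures LLC (R1): 16% × 41% = 6.56% of Summit Realty LP.
Aggregating (R3): 22.4% + 6.56% = 28.96%.
28.96% exceeds the 5% threshold by 23.96 percentage points.

23.96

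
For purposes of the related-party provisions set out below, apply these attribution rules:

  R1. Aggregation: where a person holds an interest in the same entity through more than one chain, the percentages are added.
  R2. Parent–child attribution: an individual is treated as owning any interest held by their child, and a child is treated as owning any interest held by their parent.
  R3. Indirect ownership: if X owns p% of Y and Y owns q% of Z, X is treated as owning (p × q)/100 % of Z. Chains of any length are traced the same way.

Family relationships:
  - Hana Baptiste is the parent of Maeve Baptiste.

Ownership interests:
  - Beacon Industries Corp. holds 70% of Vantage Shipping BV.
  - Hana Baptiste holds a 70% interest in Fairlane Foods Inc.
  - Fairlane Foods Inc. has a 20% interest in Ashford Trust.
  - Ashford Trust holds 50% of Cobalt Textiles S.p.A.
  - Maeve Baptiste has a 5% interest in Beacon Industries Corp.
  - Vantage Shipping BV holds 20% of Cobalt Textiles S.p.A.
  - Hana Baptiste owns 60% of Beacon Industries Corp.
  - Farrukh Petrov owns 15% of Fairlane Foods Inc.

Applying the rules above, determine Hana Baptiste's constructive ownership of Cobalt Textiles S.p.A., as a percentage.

16.1%

By parent–child attribution (R2), Hana Baptiste is treated as also owning Maeve Baptiste's interest in Beacon Industries Corp, giving 60% + 5% = 65%.
Chain via Beacon Industries Corp. → Vantage Shipping BV (R3): 65% × 70% × 20% = 9.1% of Cobalt Textiles S.p.A.
Chain via Fairlane Foods Inc. → Ashford Trust (R3): 70% × 20% × 50% = 7% of Cobalt Textiles S.p.A.
Aggregating (R1): 9.1% + 7% = 16.1%.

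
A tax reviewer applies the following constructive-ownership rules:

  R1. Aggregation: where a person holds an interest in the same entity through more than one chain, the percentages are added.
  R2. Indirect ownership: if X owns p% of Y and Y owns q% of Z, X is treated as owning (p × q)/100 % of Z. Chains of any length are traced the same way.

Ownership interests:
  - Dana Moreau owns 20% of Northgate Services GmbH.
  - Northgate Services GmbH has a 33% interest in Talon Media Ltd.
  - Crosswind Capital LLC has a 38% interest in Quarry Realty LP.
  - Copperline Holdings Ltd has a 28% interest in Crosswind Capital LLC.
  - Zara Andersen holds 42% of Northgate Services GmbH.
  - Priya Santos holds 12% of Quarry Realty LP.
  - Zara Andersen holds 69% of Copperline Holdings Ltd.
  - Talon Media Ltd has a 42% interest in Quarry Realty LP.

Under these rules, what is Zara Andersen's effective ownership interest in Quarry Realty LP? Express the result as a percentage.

Chain via Copperline Holdings Ltd → Crosswind Capital LLC (R2): 69% × 28% × 38% = 7.3416% of Quarry Realty LP.
Chain via Northgate Services GmbH → Talon Media Ltd (R2): 42% × 33% × 42% = 5.8212% of Quarry Realty LP.
Aggregating (R1): 7.3416% + 5.8212% = 13.1628%.

13.1628%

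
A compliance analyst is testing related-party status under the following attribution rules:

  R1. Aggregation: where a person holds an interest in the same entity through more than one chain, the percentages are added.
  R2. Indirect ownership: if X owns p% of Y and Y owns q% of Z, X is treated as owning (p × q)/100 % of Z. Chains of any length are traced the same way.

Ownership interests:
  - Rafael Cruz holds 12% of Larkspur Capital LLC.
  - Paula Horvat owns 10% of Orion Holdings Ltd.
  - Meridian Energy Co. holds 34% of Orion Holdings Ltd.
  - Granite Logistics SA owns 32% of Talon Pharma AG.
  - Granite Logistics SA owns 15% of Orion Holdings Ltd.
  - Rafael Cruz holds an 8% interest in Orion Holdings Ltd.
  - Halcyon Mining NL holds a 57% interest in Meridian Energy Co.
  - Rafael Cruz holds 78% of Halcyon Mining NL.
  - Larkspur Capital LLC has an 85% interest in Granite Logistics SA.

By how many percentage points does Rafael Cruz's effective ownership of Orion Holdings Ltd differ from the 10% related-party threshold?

Chain via Larkspur Capital LLC → Granite Logistics SA (R2): 12% × 85% × 15% = 1.53% of Orion Holdings Ltd.
Chain via Halcyon Mining NL → Meridian Energy Co. (R2): 78% × 57% × 34% = 15.1164% of Orion Holdings Ltd.
Direct interest in Orion Holdings Ltd: 8%.
Aggregating (R1): 1.53% + 15.1164% + 8% = 24.6464%.
24.6464% exceeds the 10% threshold by 14.6464 percentage points.

14.6464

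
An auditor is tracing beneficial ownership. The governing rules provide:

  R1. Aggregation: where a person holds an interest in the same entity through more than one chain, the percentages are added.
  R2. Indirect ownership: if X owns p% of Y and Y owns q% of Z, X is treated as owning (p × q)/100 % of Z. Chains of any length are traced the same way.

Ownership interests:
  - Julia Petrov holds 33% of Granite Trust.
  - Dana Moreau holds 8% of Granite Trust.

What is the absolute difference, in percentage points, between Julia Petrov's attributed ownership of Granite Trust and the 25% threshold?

Direct interest in Granite Trust: 33%.
33% exceeds the 25% threshold by 8 percentage points.

8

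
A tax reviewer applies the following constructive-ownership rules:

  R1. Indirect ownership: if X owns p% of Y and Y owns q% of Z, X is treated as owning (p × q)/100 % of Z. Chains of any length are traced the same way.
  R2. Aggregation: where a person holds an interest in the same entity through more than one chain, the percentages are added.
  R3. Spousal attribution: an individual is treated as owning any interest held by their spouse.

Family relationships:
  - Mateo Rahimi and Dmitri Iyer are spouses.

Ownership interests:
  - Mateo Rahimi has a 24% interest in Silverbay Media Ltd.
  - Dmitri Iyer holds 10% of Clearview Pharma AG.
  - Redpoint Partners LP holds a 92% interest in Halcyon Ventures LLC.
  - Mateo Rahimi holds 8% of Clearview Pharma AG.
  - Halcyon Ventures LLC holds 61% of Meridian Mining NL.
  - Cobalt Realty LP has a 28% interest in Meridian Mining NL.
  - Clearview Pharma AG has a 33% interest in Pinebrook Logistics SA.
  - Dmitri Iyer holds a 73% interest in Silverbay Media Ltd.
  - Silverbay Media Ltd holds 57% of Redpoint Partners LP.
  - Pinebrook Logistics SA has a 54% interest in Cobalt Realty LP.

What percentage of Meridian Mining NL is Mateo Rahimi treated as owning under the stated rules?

31.926876%

By spousal attribution (R3), Mateo Rahimi is treated as also owning Dmitri Iyer's interest in Silverbay Media Ltd, giving 24% + 73% = 97%.
By spousal attribution (R3), Mateo Rahimi is treated as also owning Dmitri Iyer's interest in Clearview Pharma AG, giving 8% + 10% = 18%.
Chain via Silverbay Media Ltd → Redpoint Partners LP → Halcyon Ventures LLC (R1): 97% × 57% × 92% × 61% = 31.028748% of Meridian Mining NL.
Chain via Clearview Pharma AG → Pinebrook Logistics SA → Cobalt Realty LP (R1): 18% × 33% × 54% × 28% = 0.898128% of Meridian Mining NL.
Aggregating (R2): 31.028748% + 0.898128% = 31.926876%.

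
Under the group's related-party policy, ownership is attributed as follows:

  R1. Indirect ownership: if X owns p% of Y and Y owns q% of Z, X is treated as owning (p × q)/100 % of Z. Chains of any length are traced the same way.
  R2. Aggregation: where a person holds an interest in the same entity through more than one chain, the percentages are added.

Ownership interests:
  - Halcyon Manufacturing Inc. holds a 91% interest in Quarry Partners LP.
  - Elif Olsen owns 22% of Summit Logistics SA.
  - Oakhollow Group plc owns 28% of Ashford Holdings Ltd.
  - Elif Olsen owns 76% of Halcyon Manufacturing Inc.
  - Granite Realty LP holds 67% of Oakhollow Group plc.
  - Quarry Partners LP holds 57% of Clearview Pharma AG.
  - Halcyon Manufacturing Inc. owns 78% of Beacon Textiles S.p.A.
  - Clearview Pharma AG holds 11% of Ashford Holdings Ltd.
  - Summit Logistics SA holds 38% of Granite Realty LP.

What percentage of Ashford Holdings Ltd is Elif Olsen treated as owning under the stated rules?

5.904668%

Chain via Summit Logistics SA → Granite Realty LP → Oakhollow Group plc (R1): 22% × 38% × 67% × 28% = 1.568336% of Ashford Holdings Ltd.
Chain via Halcyon Manufacturing Inc. → Quarry Partners LP → Clearview Pharma AG (R1): 76% × 91% × 57% × 11% = 4.336332% of Ashford Holdings Ltd.
Aggregating (R2): 1.568336% + 4.336332% = 5.904668%.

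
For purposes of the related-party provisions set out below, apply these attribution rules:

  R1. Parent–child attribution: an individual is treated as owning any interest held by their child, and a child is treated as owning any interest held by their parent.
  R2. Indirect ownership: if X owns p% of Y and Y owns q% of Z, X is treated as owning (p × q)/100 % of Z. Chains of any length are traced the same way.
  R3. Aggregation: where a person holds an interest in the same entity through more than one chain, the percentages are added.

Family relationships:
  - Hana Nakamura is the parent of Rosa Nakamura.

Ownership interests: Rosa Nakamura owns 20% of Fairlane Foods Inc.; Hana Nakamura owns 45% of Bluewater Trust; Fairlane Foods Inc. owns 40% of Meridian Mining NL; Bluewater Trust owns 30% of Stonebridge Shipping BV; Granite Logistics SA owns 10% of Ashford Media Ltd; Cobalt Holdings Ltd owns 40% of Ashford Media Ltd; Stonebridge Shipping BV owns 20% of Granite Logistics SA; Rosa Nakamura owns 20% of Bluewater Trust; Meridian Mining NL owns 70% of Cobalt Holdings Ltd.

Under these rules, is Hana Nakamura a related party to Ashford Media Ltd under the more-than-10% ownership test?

By parent–child attribution (R1), Hana Nakamura is treated as also owning Rosa Nakamura's interest in Bluewater Trust, giving 45% + 20% = 65%.
By parent–child attribution (R1), Hana Nakamura is treated as owning Rosa Nakamura's 20% interest in Fairlane Foods Inc.
Chain via Bluewater Trust → Stonebridge Shipping BV → Granite Logistics SA (R2): 65% × 30% × 20% × 10% = 0.39% of Ashford Media Ltd.
Chain via Fairlane Foods Inc. → Meridian Mining NL → Cobalt Holdings Ltd (R2): 20% × 40% × 70% × 40% = 2.24% of Ashford Media Ltd.
Aggregating (R3): 0.39% + 2.24% = 2.63%.
2.63% does not exceed the 10% threshold, so Hana is not a related party to Ashford Media Ltd.

No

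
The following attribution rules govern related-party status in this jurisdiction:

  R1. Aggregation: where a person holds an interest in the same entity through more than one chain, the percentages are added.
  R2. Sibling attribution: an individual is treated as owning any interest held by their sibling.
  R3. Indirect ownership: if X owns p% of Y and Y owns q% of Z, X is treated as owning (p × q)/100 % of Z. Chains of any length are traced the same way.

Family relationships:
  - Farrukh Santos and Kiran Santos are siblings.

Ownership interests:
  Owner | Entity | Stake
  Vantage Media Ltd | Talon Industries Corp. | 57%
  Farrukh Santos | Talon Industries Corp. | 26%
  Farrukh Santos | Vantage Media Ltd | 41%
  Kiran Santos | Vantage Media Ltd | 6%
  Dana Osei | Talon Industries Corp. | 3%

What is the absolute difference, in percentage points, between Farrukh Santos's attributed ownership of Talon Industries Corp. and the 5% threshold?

By sibling attribution (R2), Farrukh Santos is treated as also owning Kiran Santos's interest in Vantage Media Ltd, giving 41% + 6% = 47%.
Chain via Vantage Media Ltd (R3): 47% × 57% = 26.79% of Talon Industries Corp.
Direct interest in Talon Industries Corp: 26%.
Aggregating (R1): 26.79% + 26% = 52.79%.
52.79% exceeds the 5% threshold by 47.79 percentage points.

47.79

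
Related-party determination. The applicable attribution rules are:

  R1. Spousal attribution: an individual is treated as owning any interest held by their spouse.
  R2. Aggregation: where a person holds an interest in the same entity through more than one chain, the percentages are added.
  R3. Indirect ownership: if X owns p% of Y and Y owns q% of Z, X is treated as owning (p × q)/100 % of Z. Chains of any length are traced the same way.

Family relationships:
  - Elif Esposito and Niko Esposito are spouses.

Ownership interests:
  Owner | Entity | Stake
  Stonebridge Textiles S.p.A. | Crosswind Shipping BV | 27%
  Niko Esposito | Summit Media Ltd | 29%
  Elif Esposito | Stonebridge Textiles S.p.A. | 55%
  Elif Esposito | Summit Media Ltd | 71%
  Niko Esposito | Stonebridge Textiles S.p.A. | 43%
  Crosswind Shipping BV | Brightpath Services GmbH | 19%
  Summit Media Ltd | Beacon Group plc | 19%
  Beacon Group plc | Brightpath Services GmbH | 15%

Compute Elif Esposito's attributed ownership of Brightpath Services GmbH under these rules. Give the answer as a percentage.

7.8774%

By spousal attribution (R1), Elif Esposito is treated as also owning Niko Esposito's interest in Stonebridge Textiles S.p.A, giving 55% + 43% = 98%.
By spousal attribution (R1), Elif Esposito is treated as also owning Niko Esposito's interest in Summit Media Ltd, giving 71% + 29% = 100%.
Chain via Stonebridge Textiles S.p.A. → Crosswind Shipping BV (R3): 98% × 27% × 19% = 5.0274% of Brightpath Services GmbH.
Chain via Summit Media Ltd → Beacon Group plc (R3): 100% × 19% × 15% = 2.85% of Brightpath Services GmbH.
Aggregating (R2): 5.0274% + 2.85% = 7.8774%.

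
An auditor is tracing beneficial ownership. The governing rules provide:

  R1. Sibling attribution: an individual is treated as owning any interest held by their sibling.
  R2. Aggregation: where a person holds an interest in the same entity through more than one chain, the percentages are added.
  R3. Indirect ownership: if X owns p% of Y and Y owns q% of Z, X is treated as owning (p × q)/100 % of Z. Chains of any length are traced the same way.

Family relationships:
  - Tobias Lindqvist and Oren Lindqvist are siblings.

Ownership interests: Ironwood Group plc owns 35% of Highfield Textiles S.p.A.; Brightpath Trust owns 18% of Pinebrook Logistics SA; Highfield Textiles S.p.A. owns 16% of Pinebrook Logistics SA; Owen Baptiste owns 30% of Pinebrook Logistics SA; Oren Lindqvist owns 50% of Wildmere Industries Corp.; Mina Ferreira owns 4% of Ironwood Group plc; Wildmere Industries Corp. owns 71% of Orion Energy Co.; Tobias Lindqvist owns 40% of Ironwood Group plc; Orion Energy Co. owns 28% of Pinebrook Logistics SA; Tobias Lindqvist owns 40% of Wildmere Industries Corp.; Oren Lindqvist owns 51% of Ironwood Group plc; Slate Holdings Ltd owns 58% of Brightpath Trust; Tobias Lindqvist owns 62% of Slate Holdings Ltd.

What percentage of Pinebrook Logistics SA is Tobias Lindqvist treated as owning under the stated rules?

By sibling attribution (R1), Tobias Lindqvist is treated as also owning Oren Lindqvist's interest in Ironwood Group plc, giving 40% + 51% = 91%.
By sibling attribution (R1), Tobias Lindqvist is treated as also owning Oren Lindqvist's interest in Wildmere Industries Corp, giving 40% + 50% = 90%.
Chain via Slate Holdings Ltd → Brightpath Trust (R3): 62% × 58% × 18% = 6.4728% of Pinebrook Logistics SA.
Chain via Ironwood Group plc → Highfield Textiles S.p.A. (R3): 91% × 35% × 16% = 5.096% of Pinebrook Logistics SA.
Chain via Wildmere Industries Corp. → Orion Energy Co. (R3): 90% × 71% × 28% = 17.892% of Pinebrook Logistics SA.
Aggregating (R2): 6.4728% + 5.096% + 17.892% = 29.4608%.

29.4608%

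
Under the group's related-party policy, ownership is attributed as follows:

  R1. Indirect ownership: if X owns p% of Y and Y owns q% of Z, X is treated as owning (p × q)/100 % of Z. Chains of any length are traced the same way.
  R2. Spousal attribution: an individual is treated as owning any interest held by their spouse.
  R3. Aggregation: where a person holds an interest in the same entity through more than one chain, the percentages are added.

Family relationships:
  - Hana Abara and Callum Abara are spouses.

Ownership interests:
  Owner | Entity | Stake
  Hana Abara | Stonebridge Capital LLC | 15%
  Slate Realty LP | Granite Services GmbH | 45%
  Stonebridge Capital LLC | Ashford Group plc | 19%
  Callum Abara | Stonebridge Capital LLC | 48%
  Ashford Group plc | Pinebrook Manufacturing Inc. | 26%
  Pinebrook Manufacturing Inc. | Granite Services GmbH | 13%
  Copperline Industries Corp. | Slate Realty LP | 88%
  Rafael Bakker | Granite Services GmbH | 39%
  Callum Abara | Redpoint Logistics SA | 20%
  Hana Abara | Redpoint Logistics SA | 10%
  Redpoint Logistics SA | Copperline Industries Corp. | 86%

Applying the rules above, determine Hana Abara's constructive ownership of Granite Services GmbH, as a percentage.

By spousal attribution (R2), Hana Abara is treated as also owning Callum Abara's interest in Stonebridge Capital LLC, giving 15% + 48% = 63%.
By spousal attribution (R2), Hana Abara is treated as also owning Callum Abara's interest in Redpoint Logistics SA, giving 10% + 20% = 30%.
Chain via Stonebridge Capital LLC → Ashford Group plc → Pinebrook Manufacturing Inc. (R1): 63% × 19% × 26% × 13% = 0.404586% of Granite Services GmbH.
Chain via Redpoint Logistics SA → Copperline Industries Corp. → Slate Realty LP (R1): 30% × 86% × 88% × 45% = 10.2168% of Granite Services GmbH.
Aggregating (R3): 0.404586% + 10.2168% = 10.621386%.

10.621386%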